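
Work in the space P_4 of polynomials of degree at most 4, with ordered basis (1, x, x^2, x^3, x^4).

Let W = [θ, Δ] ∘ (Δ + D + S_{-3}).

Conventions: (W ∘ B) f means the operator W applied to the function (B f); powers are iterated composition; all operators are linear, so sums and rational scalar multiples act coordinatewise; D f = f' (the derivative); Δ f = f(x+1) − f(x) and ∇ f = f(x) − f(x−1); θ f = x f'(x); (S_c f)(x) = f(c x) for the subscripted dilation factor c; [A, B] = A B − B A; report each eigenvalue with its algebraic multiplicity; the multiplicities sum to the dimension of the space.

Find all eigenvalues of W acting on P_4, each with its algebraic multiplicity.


image of 1: 0
image of x: 3
image of x^2: -18x - 22
image of x^3: 81x^2 + 150x + 66
image of x^4: -324x^3 - 996x^2 - 1032x - 364
the matrix is upper triangular; its diagonal is (0, 0, 0, 0, 0)
for a triangular matrix the eigenvalues are the diagonal entries, with algebraic multiplicity their repetition count

λ = 0 (multiplicity 5)


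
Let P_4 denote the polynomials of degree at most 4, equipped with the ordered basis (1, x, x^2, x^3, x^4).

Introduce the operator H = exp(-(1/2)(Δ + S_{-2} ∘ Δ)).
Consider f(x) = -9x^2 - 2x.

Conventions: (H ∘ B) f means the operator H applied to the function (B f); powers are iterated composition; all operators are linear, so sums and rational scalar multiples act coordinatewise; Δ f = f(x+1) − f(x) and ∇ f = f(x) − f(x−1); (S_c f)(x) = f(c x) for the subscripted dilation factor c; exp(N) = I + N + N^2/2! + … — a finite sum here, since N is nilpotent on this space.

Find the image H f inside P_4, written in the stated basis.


g(x) = -9x^2 - 11x + 31/2

order-1 term: -9x + 11
order-2 term: 9/2
the series for exp(-(1/2)(Δ + S_{-2} ∘ Δ)) f terminates at order 2
exp(-(1/2)(Δ + S_{-2} ∘ Δ)) f = -9x^2 - 11x + 31/2


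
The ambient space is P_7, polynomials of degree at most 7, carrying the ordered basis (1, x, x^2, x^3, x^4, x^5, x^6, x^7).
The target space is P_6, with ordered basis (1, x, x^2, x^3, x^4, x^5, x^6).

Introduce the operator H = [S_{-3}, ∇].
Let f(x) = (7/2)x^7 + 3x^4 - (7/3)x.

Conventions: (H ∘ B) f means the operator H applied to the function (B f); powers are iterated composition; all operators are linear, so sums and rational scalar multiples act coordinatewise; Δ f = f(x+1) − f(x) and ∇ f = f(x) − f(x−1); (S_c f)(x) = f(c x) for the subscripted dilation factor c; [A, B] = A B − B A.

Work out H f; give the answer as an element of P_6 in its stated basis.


g(x) = 71442x^6 - 142884x^5 + 277830x^4 - 265896x^3 + 162702x^2 - 54516x + 23666/3

∇ f = (49/2)x^6 - (147/2)x^5 + (245/2)x^4 - (221/2)x^3 + (111/2)x^2 - (25/2)x - 11/6
S_{-3} ∇ f = (35721/2)x^6 + (35721/2)x^5 + (19845/2)x^4 + (5967/2)x^3 + (999/2)x^2 + (75/2)x - 11/6
S_{-3} f = -(15309/2)x^7 + 243x^4 + 7x
∇ S_{-3} f = -(107163/2)x^6 + (321489/2)x^5 - (535815/2)x^4 + (537759/2)x^3 - (324405/2)x^2 + (109107/2)x - 15781/2
[S_{-3}, ∇] f = 71442x^6 - 142884x^5 + 277830x^4 - 265896x^3 + 162702x^2 - 54516x + 23666/3


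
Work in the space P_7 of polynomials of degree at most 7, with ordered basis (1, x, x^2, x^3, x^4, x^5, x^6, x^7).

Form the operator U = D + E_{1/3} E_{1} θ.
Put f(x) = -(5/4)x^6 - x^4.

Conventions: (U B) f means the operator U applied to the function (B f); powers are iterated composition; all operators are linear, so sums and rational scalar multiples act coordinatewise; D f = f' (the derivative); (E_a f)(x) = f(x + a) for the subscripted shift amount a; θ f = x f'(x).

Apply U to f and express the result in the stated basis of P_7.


D f = -(15/2)x^5 - 4x^3
θ f = -(15/2)x^6 - 4x^4
E_{1} θ f = -(15/2)x^6 - 45x^5 - (233/2)x^4 - 166x^3 - (273/2)x^2 - 61x - 23/2
E_{1/3} E_{1} θ f = -(15/2)x^6 - 60x^5 - 204x^4 - (3392/9)x^3 - (3584/9)x^2 - (2048/9)x - 13312/243
(D + E_{1/3} E_{1} θ) f = -(15/2)x^6 - (135/2)x^5 - 204x^4 - (3428/9)x^3 - (3584/9)x^2 - (2048/9)x - 13312/243

the result is g(x) = -(15/2)x^6 - (135/2)x^5 - 204x^4 - (3428/9)x^3 - (3584/9)x^2 - (2048/9)x - 13312/243


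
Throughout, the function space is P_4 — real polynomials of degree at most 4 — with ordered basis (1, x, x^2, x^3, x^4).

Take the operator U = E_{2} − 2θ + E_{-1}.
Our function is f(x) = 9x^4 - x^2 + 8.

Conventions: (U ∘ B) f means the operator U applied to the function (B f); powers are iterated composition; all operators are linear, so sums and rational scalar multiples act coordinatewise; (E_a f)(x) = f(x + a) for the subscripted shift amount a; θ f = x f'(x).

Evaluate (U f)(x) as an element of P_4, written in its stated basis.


the result is g(x) = -54x^4 + 36x^3 + 272x^2 + 250x + 164

E_{2} f = 9x^4 + 72x^3 + 215x^2 + 284x + 148
θ f = 36x^4 - 2x^2
(-2θ) f = -72x^4 + 4x^2
E_{-1} f = 9x^4 - 36x^3 + 53x^2 - 34x + 16
(E_{2} − 2θ + E_{-1}) f = -54x^4 + 36x^3 + 272x^2 + 250x + 164


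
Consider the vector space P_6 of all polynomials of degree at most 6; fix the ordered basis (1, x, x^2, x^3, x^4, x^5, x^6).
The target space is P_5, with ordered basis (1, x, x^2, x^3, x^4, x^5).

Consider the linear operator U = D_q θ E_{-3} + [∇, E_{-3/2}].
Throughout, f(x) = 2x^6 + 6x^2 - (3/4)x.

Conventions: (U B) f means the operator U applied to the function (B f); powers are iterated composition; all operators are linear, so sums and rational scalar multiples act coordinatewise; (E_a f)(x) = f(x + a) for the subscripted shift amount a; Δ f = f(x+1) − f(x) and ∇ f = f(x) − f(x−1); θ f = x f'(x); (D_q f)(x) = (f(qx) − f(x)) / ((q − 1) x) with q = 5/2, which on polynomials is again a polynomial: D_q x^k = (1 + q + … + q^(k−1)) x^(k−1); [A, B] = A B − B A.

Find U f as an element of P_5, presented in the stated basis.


E_{-3} f = 2x^6 - 36x^5 + 270x^4 - 1080x^3 + 2436x^2 - (11811/4)x + 6057/4
θ E_{-3} f = 12x^6 - 180x^5 + 1080x^4 - 3240x^3 + 4872x^2 - (11811/4)x
D_q θ E_{-3} f = (15561/8)x^5 - (46395/4)x^4 + 27405x^3 - 31590x^2 + 17052x - 11811/4
E_{-3/2} f = 2x^6 - 18x^5 + (135/2)x^4 - 135x^3 + (1263/8)x^2 - (879/8)x + 1197/32
∇ E_{-3/2} f = 12x^5 - 120x^4 + 490x^3 - 1020x^2 + (4371/4)x - 1961/4
∇ f = 12x^5 - 30x^4 + 40x^3 - 30x^2 + 24x - 35/4
E_{-3/2} ∇ f = 12x^5 - 120x^4 + 490x^3 - 1020x^2 + (4371/4)x - 1961/4
[∇, E_{-3/2}] f = 0
(D_q θ E_{-3} + [∇, E_{-3/2}]) f = (15561/8)x^5 - (46395/4)x^4 + 27405x^3 - 31590x^2 + 17052x - 11811/4

the result is g(x) = (15561/8)x^5 - (46395/4)x^4 + 27405x^3 - 31590x^2 + 17052x - 11811/4


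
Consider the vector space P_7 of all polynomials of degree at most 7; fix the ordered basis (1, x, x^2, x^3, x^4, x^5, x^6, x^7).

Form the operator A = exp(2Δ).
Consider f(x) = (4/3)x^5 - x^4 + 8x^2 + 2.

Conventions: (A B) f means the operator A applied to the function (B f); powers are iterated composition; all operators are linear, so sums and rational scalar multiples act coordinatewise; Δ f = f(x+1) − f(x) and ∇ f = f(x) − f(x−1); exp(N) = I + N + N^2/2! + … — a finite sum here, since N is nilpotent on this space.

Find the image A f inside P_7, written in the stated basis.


the image equals g(x) = (4/3)x^5 + (37/3)x^4 + 72x^3 + (796/3)x^2 + (1712/3)x + 1684/3

order-1 term: (40/3)x^4 + (56/3)x^3 + (44/3)x^2 + (112/3)x + 50/3
order-2 term: (160/3)x^3 + 136x^2 + (416/3)x + 84
order-3 term: (320/3)x^2 + 288x + 656/3
order-4 term: (320/3)x + 592/3
order-5 term: 128/3
the series for exp(2Δ) f terminates at order 5
exp(2Δ) f = (4/3)x^5 + (37/3)x^4 + 72x^3 + (796/3)x^2 + (1712/3)x + 1684/3


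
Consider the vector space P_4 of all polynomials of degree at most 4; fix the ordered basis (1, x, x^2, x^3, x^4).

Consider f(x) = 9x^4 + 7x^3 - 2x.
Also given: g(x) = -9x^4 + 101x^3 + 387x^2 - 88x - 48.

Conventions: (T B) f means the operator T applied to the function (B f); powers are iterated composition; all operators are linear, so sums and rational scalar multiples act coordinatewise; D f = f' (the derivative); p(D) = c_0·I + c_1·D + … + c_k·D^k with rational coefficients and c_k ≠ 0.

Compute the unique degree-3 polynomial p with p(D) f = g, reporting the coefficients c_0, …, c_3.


D^0 f = 9x^4 + 7x^3 - 2x
D^1 f = 36x^3 + 21x^2 - 2
D^2 f = 108x^2 + 42x
D^3 f = 216x + 42
matching coefficients of g against c_0 f + c_1 Df + … from the top degree down determines the c_i
solution: c_0 = -1, c_1 = 3, c_2 = 3, c_3 = -1

p(D) = -I + 3·D + 3·D^2 − D^3, i.e. c_0 = -1, c_1 = 3, c_2 = 3, c_3 = -1


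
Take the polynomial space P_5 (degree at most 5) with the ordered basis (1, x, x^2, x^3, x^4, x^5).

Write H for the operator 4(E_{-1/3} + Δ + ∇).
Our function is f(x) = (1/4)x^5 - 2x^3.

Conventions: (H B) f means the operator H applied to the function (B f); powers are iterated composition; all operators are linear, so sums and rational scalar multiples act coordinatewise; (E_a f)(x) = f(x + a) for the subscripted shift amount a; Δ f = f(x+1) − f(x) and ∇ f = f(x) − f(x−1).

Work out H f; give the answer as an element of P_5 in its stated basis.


the image equals g(x) = x^5 + (25/3)x^4 - (62/9)x^3 - (550/27)x^2 - (211/81)x - 3331/243

E_{-1/3} f = (1/4)x^5 - (5/12)x^4 - (31/18)x^3 + (103/54)x^2 - (211/324)x + 71/972
Δ f = (5/4)x^4 + (5/2)x^3 - (7/2)x^2 - (19/4)x - 7/4
∇ f = (5/4)x^4 - (5/2)x^3 - (7/2)x^2 + (19/4)x - 7/4
(E_{-1/3} + Δ + ∇) f = (1/4)x^5 + (25/12)x^4 - (31/18)x^3 - (275/54)x^2 - (211/324)x - 3331/972
(4(E_{-1/3} + Δ + ∇)) f = x^5 + (25/3)x^4 - (62/9)x^3 - (550/27)x^2 - (211/81)x - 3331/243


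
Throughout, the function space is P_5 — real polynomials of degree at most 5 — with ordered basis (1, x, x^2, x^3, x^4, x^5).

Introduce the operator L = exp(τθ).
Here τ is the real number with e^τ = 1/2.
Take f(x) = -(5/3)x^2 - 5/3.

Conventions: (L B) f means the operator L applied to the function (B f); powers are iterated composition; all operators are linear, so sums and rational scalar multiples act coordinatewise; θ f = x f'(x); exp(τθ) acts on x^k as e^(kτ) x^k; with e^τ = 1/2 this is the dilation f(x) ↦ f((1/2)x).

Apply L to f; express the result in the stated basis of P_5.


exp(τθ) x^k = e^(kτ) x^k; with e^τ = 1/2 this sends x^k to (1/2)^k x^k
x^2 ↦ 1/4 x^2
applying this coordinatewise to f: exp(τθ) f = -(5/12)x^2 - 5/3

g(x) = -(5/12)x^2 - 5/3


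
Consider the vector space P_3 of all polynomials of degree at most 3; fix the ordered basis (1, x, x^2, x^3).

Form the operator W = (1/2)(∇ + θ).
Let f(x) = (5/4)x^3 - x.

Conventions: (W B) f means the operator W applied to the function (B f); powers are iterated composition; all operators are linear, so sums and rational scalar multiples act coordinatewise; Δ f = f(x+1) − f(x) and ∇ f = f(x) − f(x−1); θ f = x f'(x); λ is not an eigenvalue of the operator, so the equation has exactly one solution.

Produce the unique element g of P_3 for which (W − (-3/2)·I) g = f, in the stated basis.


write g with unknown coordinates in the stated basis and equate coefficients in (W − (-3/2)·I) g = f
solving from the highest basis element down gives g = (5/12)x^3 - (1/4)x^2 - (1/16)x - 29/144
check: W g = (5/8)x^3 + (3/8)x^2 - (29/32)x + 29/96
so W g − (-3/2)·g = (5/4)x^3 - x = f ✓

the image equals g(x) = (5/12)x^3 - (1/4)x^2 - (1/16)x - 29/144


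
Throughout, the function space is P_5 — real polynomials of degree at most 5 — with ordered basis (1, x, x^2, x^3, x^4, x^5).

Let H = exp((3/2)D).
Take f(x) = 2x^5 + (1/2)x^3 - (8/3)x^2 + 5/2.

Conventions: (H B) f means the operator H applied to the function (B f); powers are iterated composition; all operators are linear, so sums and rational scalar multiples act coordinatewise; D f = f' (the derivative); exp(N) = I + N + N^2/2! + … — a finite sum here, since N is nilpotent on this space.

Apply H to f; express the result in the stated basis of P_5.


the result is g(x) = 2x^5 + 15x^4 + (91/2)x^3 + (805/12)x^2 + 46x + 107/8

order-1 term: 15x^4 + (9/4)x^2 - 8x
order-2 term: 45x^3 + (27/8)x - 6
order-3 term: (135/2)x^2 + 27/16
order-4 term: (405/8)x
order-5 term: 243/16
the series for exp((3/2)D) f terminates at order 5
exp((3/2)D) f = 2x^5 + 15x^4 + (91/2)x^3 + (805/12)x^2 + 46x + 107/8


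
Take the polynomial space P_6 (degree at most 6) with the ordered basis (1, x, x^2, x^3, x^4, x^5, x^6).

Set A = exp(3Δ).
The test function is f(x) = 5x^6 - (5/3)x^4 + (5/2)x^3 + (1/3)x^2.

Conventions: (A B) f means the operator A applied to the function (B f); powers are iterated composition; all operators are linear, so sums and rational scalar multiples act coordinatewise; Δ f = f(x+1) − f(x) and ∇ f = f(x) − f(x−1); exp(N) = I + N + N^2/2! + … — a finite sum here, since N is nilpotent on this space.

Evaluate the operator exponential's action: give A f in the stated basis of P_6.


the result is g(x) = 5x^6 + 90x^5 + (2695/3)x^4 + (11365/2)x^3 + (138467/6)x^2 + 55692x + 122773/2

order-1 term: 90x^5 + 225x^4 + 280x^3 + (435/2)x^2 + (189/2)x + 37/2
order-2 term: 675x^4 + 2700x^3 + 4635x^2 + (7875/2)x + 2721/2
order-3 term: 2700x^3 + 12150x^2 + 20070x + 23895/2
order-4 term: 6075x^2 + 24300x + 26190
order-5 term: 7290x + 18225
order-6 term: 3645
the series for exp(3Δ) f terminates at order 6
exp(3Δ) f = 5x^6 + 90x^5 + (2695/3)x^4 + (11365/2)x^3 + (138467/6)x^2 + 55692x + 122773/2


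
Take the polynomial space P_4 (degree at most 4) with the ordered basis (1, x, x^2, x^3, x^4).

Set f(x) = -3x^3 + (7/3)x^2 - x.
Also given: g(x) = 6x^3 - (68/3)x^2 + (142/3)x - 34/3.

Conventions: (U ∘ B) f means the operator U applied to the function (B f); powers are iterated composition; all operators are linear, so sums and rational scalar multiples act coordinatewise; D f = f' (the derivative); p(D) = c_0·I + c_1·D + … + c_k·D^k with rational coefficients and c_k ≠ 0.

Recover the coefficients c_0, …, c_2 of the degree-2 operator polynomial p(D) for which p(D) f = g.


D^0 f = -3x^3 + (7/3)x^2 - x
D^1 f = -9x^2 + (14/3)x - 1
D^2 f = -18x + 14/3
matching coefficients of g against c_0 f + c_1 Df + … from the top degree down determines the c_i
solution: c_0 = -2, c_1 = 2, c_2 = -2

c_0 = -2, c_1 = 2, c_2 = -2


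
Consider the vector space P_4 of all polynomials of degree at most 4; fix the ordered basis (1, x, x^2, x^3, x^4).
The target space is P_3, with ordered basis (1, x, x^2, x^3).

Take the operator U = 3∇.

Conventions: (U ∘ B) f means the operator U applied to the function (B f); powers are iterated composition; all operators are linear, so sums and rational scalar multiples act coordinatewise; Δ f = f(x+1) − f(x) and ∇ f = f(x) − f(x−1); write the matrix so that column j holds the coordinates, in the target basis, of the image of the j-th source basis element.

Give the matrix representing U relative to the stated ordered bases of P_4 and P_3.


image of 1: 0
image of x: 3
image of x^2: 6x - 3
image of x^3: 9x^2 - 9x + 3
image of x^4: 12x^3 - 18x^2 + 12x - 3
each image's coordinates form column j of the matrix

the matrix is [[0, 3, -3, 3, -3]; [0, 0, 6, -9, 12]; [0, 0, 0, 9, -18]; [0, 0, 0, 0, 12]] (rows listed top to bottom)


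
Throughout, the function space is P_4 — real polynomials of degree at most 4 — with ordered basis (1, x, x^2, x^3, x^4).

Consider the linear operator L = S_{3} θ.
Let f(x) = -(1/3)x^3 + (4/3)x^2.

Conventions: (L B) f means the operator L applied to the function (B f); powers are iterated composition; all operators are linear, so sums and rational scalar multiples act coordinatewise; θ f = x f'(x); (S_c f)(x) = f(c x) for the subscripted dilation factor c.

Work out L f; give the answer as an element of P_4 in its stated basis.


θ f = -x^3 + (8/3)x^2
S_{3} θ f = -27x^3 + 24x^2

g(x) = -27x^3 + 24x^2


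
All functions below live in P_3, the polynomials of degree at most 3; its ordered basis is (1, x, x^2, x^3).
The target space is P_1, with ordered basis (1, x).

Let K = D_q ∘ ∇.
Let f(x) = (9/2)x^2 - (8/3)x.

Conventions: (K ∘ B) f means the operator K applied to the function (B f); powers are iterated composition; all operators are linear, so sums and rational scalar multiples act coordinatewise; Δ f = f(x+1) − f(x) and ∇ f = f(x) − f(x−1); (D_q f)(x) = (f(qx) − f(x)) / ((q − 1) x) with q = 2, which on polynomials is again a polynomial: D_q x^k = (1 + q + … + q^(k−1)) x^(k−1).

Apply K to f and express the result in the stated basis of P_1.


∇ f = 9x - 43/6
D_q ∇ f = 9

g(x) = 9


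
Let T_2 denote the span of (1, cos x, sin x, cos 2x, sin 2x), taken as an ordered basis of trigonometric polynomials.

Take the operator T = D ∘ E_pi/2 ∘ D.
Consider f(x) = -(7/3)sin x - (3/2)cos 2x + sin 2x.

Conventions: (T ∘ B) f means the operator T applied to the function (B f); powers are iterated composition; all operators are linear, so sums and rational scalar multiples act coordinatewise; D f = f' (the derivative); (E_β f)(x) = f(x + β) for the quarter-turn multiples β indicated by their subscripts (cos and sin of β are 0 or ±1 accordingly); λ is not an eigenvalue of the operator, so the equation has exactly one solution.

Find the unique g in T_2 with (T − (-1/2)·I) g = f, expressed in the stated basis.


the result is g(x) = -(28/15)cos x - (14/15)sin x - (1/3)cos 2x + (2/9)sin 2x

write g with unknown coordinates in the stated basis and equate coefficients in (T − (-1/2)·I) g = f
solving from the highest basis element down gives g = -(28/15)cos x - (14/15)sin x - (1/3)cos 2x + (2/9)sin 2x
check: T g = (14/15)cos x - (28/15)sin x - (4/3)cos 2x + (8/9)sin 2x
so T g − (-1/2)·g = -(7/3)sin x - (3/2)cos 2x + sin 2x = f ✓


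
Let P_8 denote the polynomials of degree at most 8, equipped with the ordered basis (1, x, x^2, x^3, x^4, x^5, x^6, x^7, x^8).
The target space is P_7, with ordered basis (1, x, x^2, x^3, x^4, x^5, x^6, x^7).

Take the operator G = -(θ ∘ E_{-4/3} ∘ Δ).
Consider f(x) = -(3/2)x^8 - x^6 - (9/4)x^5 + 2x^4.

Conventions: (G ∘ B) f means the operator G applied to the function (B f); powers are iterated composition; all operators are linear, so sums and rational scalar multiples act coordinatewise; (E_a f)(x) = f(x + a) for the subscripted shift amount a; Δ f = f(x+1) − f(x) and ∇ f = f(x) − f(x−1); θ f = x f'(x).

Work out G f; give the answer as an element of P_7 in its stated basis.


the result is g(x) = 84x^7 - 420x^6 + 1010x^5 - (12395/9)x^4 + (19159/18)x^3 - (11375/27)x^2 + (59359/972)x

Δ f = -12x^7 - 42x^6 - 90x^5 - (525/4)x^4 - (237/2)x^3 - (135/2)x^2 - (85/4)x - 11/4
E_{-4/3} Δ f = -12x^7 + 70x^6 - 202x^5 + (12395/36)x^4 - (19159/54)x^3 + (11375/54)x^2 - (59359/972)x + 14089/2916
θ (E_{-4/3} ∘ Δ) f = -84x^7 + 420x^6 - 1010x^5 + (12395/9)x^4 - (19159/18)x^3 + (11375/27)x^2 - (59359/972)x
(-(θ ∘ E_{-4/3} ∘ Δ)) f = 84x^7 - 420x^6 + 1010x^5 - (12395/9)x^4 + (19159/18)x^3 - (11375/27)x^2 + (59359/972)x


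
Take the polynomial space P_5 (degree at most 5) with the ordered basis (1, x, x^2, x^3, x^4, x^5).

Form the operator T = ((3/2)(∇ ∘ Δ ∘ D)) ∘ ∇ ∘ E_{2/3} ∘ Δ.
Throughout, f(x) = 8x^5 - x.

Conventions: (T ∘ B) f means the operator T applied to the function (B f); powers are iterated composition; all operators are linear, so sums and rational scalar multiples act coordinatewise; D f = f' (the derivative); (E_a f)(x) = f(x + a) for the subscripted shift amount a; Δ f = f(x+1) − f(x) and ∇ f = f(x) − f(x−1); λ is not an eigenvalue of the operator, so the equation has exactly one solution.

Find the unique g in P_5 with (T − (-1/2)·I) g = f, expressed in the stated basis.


write g with unknown coordinates in the stated basis and equate coefficients in (T − (-1/2)·I) g = f
solving from the highest basis element down gives g = 16x^5 - 2x - 5760
check: T g = 2880
so T g − (-1/2)·g = 8x^5 - x = f ✓

g(x) = 16x^5 - 2x - 5760


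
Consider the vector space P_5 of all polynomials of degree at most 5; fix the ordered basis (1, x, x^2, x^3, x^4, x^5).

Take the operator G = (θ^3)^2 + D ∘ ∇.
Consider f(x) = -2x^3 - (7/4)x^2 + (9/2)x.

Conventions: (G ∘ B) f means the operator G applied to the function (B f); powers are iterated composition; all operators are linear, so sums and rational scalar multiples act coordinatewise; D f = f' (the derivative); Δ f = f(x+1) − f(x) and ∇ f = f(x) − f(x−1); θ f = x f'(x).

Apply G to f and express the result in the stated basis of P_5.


θ f = -6x^3 - (7/2)x^2 + (9/2)x
θ θ f = -18x^3 - 7x^2 + (9/2)x
θ θ θ f = -54x^3 - 14x^2 + (9/2)x
θ θ^3 f = -162x^3 - 28x^2 + (9/2)x
θ θ θ^3 f = -486x^3 - 56x^2 + (9/2)x
θ θ θ θ^3 f = -1458x^3 - 112x^2 + (9/2)x
∇ f = -6x^2 + (5/2)x + 17/4
D ∇ f = -12x + 5/2
((θ^3)^2 + D ∘ ∇) f = -1458x^3 - 112x^2 - (15/2)x + 5/2

g(x) = -1458x^3 - 112x^2 - (15/2)x + 5/2


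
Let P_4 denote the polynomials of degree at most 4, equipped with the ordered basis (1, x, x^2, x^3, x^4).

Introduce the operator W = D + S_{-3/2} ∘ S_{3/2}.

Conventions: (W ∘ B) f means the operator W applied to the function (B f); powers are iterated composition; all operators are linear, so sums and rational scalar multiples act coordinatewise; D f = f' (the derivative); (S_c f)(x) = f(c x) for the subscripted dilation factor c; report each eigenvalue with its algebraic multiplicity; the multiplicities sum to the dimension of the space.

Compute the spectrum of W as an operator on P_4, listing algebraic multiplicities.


λ = -729/64 (multiplicity 1), λ = -9/4 (multiplicity 1), λ = 1 (multiplicity 1), λ = 81/16 (multiplicity 1), λ = 6561/256 (multiplicity 1)

image of 1: 1
image of x: -(9/4)x + 1
image of x^2: (81/16)x^2 + 2x
image of x^3: -(729/64)x^3 + 3x^2
image of x^4: (6561/256)x^4 + 4x^3
the matrix is upper triangular; its diagonal is (1, -9/4, 81/16, -729/64, 6561/256)
for a triangular matrix the eigenvalues are the diagonal entries, with algebraic multiplicity their repetition count


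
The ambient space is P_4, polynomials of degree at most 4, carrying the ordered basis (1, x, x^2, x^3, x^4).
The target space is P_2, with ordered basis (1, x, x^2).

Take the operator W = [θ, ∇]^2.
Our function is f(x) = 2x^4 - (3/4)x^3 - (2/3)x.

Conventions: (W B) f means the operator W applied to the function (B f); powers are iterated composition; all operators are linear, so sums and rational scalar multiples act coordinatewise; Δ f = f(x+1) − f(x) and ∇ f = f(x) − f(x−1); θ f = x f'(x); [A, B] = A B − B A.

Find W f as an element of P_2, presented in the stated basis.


the image equals g(x) = 24x^2 - (201/2)x + 105

∇ f = 8x^3 - (57/4)x^2 + (41/4)x - 41/12
θ ∇ f = 24x^3 - (57/2)x^2 + (41/4)x
θ f = 8x^4 - (9/4)x^3 - (2/3)x
∇ θ f = 32x^3 - (219/4)x^2 + (155/4)x - 131/12
[θ, ∇] f = -8x^3 + (105/4)x^2 - (57/2)x + 131/12
∇ [θ, ∇] f = -24x^2 + (153/2)x - 251/4
θ ∇ [θ, ∇] f = -48x^2 + (153/2)x
θ [θ, ∇] f = -24x^3 + (105/2)x^2 - (57/2)x
∇ θ [θ, ∇] f = -72x^2 + 177x - 105
[θ, ∇] [θ, ∇] f = 24x^2 - (201/2)x + 105


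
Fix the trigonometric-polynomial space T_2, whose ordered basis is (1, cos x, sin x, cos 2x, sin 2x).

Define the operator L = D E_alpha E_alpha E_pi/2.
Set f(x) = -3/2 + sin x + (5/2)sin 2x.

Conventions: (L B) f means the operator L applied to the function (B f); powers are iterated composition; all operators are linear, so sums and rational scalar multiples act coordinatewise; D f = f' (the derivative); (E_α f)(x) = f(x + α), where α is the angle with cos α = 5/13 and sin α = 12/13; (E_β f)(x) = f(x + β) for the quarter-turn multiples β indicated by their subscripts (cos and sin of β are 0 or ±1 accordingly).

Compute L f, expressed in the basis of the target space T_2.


E_pi/2 f = -3/2 + cos x - (5/2)sin 2x
E_alpha E_pi/2 f = -3/2 + (5/13)cos x - (12/13)sin x - (300/169)cos 2x + (595/338)sin 2x
E_alpha E_alpha E_pi/2 f = -3/2 - (119/169)cos x - (120/169)sin x + (71400/28561)cos 2x + (1195/57122)sin 2x
D E_alpha E_alpha E_pi/2 f = -(120/169)cos x + (119/169)sin x + (1195/28561)cos 2x - (142800/28561)sin 2x

g(x) = -(120/169)cos x + (119/169)sin x + (1195/28561)cos 2x - (142800/28561)sin 2x


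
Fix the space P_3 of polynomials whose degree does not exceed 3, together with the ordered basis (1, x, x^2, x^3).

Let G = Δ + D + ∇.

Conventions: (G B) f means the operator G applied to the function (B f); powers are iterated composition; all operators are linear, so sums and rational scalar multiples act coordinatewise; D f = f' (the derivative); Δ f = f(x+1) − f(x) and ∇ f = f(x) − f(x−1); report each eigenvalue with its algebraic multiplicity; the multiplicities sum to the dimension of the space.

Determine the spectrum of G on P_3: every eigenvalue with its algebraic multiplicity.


λ = 0 (multiplicity 4)

image of 1: 0
image of x: 3
image of x^2: 6x
image of x^3: 9x^2 + 2
the matrix is upper triangular; its diagonal is (0, 0, 0, 0)
for a triangular matrix the eigenvalues are the diagonal entries, with algebraic multiplicity their repetition count


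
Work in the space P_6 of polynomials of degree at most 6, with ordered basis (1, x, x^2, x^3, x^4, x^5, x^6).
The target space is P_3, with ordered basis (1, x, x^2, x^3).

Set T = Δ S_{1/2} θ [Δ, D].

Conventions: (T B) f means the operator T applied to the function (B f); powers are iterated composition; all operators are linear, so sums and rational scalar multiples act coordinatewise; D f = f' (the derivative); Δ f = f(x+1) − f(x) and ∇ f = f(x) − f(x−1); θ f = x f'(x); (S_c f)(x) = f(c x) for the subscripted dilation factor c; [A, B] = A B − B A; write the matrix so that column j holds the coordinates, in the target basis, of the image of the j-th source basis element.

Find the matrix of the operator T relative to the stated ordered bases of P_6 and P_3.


the matrix is [[0, 0, 0, 0, 0, 0, 0]; [0, 0, 0, 0, 0, 0, 0]; [0, 0, 0, 0, 0, 0, 0]; [0, 0, 0, 0, 0, 0, 0]] (rows listed top to bottom)

image of 1: 0
image of x: 0
image of x^2: 0
image of x^3: 0
image of x^4: 0
image of x^5: 0
image of x^6: 0
each image's coordinates form column j of the matrix


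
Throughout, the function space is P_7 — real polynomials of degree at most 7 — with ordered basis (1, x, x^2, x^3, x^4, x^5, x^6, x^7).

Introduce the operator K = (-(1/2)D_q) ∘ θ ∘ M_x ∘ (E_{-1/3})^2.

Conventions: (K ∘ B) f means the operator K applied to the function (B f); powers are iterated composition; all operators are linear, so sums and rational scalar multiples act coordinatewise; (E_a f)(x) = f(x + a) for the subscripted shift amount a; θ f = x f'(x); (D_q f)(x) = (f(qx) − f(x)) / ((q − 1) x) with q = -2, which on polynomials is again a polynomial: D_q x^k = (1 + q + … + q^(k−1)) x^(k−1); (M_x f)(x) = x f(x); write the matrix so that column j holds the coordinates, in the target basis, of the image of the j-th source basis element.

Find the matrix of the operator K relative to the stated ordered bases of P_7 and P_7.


image of 1: -1/2
image of x: x + 1/3
image of x^2: -(9/2)x^2 - (4/3)x - 2/9
image of x^3: 10x^3 + 9x^2 + (4/3)x + 4/27
image of x^4: -(55/2)x^4 - (80/3)x^3 - 12x^2 - (32/27)x - 8/81
image of x^5: 63x^5 + (275/3)x^4 + (400/9)x^3 + (40/3)x^2 + (80/81)x + 16/243
image of x^6: -(301/2)x^6 - 252x^5 - (550/3)x^4 - (1600/27)x^3 - (40/3)x^2 - (64/81)x - 32/729
image of x^7: 340x^7 + (2107/3)x^6 + 588x^5 + (7700/27)x^4 + (5600/81)x^3 + (112/9)x^2 + (448/729)x + 64/2187
each image's coordinates form column j of the matrix

the matrix is [[-1/2, 1/3, -2/9, 4/27, -8/81, 16/243, -32/729, 64/2187]; [0, 1, -4/3, 4/3, -32/27, 80/81, -64/81, 448/729]; [0, 0, -9/2, 9, -12, 40/3, -40/3, 112/9]; [0, 0, 0, 10, -80/3, 400/9, -1600/27, 5600/81]; [0, 0, 0, 0, -55/2, 275/3, -550/3, 7700/27]; [0, 0, 0, 0, 0, 63, -252, 588]; [0, 0, 0, 0, 0, 0, -301/2, 2107/3]; [0, 0, 0, 0, 0, 0, 0, 340]] (rows listed top to bottom)


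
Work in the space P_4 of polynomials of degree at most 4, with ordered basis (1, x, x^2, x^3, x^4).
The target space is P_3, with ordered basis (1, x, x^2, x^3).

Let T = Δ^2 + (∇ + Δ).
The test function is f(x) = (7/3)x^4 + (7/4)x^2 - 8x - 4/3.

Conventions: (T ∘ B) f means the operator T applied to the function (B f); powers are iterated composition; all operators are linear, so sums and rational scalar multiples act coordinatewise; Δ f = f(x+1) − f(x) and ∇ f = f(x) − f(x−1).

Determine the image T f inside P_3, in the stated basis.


the result is g(x) = (56/3)x^3 + 28x^2 + (245/3)x + 121/6

Δ f = (28/3)x^3 + 14x^2 + (77/6)x - 47/12
Δ Δ f = 28x^2 + 56x + 217/6
∇ f = (28/3)x^3 - 14x^2 + (77/6)x - 145/12
Δ f = (28/3)x^3 + 14x^2 + (77/6)x - 47/12
(∇ + Δ) f = (56/3)x^3 + (77/3)x - 16
(Δ^2 + (∇ + Δ)) f = (56/3)x^3 + 28x^2 + (245/3)x + 121/6


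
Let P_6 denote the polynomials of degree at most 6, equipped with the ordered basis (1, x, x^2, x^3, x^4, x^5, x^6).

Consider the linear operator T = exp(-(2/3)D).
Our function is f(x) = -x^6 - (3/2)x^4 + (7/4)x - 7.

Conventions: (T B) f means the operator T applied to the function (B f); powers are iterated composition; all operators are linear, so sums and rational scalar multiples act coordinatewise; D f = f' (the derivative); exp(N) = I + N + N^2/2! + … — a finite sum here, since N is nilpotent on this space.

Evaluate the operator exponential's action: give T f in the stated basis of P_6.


order-1 term: 4x^5 + 4x^3 - 7/6
order-2 term: -(20/3)x^4 - 4x^2
order-3 term: (160/27)x^3 + (16/9)x
order-4 term: -(80/27)x^2 - 8/27
order-5 term: (64/81)x
order-6 term: -64/729
the series for exp(-(2/3)D) f terminates at order 6
exp(-(2/3)D) f = -x^6 + 4x^5 - (49/6)x^4 + (268/27)x^3 - (188/27)x^2 + (1399/324)x - 12467/1458

the result is g(x) = -x^6 + 4x^5 - (49/6)x^4 + (268/27)x^3 - (188/27)x^2 + (1399/324)x - 12467/1458


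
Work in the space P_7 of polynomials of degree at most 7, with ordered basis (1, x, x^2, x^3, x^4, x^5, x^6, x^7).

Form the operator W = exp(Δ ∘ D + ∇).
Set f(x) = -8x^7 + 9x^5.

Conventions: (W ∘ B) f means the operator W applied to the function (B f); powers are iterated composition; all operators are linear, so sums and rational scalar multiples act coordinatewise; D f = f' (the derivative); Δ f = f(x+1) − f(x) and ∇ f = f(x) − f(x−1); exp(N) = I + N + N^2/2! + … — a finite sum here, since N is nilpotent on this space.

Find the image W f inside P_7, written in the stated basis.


the result is g(x) = -8x^7 - 56x^6 - 327x^5 - 2195x^4 - 7940x^3 - 20616x^2 - 37167x - 29953

order-1 term: -56x^6 - 168x^5 - 1075x^4 - 750x^3 - 648x^2 - 145x - 10
order-2 term: -168x^5 - 840x^4 - 5230x^3 - 8970x^2 - 12641x - 4153
order-3 term: -280x^4 - 1680x^3 - 9150x^2 - 16530x - 15353
order-4 term: -280x^3 - 1680x^2 - 6955x - 8310
order-5 term: -168x^2 - 840x - 1951
order-6 term: -56x - 168
order-7 term: -8
the series for exp(Δ ∘ D + ∇) f terminates at order 7
exp(Δ ∘ D + ∇) f = -8x^7 - 56x^6 - 327x^5 - 2195x^4 - 7940x^3 - 20616x^2 - 37167x - 29953


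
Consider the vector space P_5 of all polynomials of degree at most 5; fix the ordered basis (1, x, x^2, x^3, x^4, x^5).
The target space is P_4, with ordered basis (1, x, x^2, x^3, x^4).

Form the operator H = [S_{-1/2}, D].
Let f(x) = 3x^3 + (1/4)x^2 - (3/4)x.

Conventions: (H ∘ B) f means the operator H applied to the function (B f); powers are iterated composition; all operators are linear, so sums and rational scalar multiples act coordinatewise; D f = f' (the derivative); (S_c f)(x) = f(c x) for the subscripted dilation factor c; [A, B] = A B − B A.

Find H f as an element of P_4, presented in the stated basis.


D f = 9x^2 + (1/2)x - 3/4
S_{-1/2} D f = (9/4)x^2 - (1/4)x - 3/4
S_{-1/2} f = -(3/8)x^3 + (1/16)x^2 + (3/8)x
D S_{-1/2} f = -(9/8)x^2 + (1/8)x + 3/8
[S_{-1/2}, D] f = (27/8)x^2 - (3/8)x - 9/8

the image equals g(x) = (27/8)x^2 - (3/8)x - 9/8


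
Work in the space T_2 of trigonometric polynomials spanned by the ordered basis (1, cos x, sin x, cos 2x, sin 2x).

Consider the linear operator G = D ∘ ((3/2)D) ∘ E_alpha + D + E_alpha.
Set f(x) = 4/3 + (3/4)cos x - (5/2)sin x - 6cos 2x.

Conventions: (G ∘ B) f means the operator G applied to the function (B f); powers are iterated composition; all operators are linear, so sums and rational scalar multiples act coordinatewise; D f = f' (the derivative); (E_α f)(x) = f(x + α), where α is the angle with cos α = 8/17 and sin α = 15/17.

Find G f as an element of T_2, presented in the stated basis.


g(x) = 4/3 - (107/68)cos x + (23/136)sin x - (4830/289)cos 2x - (3732/289)sin 2x

E_alpha f = 4/3 - (63/34)cos x - (125/68)sin x + (966/289)cos 2x + (1440/289)sin 2x
D E_alpha f = -(125/68)cos x + (63/34)sin x + (2880/289)cos 2x - (1932/289)sin 2x
((3/2)D) E_alpha f = -(375/136)cos x + (189/68)sin x + (4320/289)cos 2x - (2898/289)sin 2x
D ((3/2)D) E_alpha f = (189/68)cos x + (375/136)sin x - (5796/289)cos 2x - (8640/289)sin 2x
D f = -(5/2)cos x - (3/4)sin x + 12sin 2x
E_alpha f = 4/3 - (63/34)cos x - (125/68)sin x + (966/289)cos 2x + (1440/289)sin 2x
(D ∘ ((3/2)D) ∘ E_alpha + D + E_alpha) f = 4/3 - (107/68)cos x + (23/136)sin x - (4830/289)cos 2x - (3732/289)sin 2x


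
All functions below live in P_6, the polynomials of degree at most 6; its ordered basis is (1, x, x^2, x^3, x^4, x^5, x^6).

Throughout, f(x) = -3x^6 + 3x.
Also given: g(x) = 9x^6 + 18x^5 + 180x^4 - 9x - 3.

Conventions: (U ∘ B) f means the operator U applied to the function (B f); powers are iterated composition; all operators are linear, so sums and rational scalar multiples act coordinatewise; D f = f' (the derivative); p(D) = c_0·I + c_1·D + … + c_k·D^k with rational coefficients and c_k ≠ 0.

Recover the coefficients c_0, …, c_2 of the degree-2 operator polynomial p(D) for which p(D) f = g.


D^0 f = -3x^6 + 3x
D^1 f = -18x^5 + 3
D^2 f = -90x^4
matching coefficients of g against c_0 f + c_1 Df + … from the top degree down determines the c_i
solution: c_0 = -3, c_1 = -1, c_2 = -2

p(D) = -3·I − D − 2·D^2, i.e. c_0 = -3, c_1 = -1, c_2 = -2


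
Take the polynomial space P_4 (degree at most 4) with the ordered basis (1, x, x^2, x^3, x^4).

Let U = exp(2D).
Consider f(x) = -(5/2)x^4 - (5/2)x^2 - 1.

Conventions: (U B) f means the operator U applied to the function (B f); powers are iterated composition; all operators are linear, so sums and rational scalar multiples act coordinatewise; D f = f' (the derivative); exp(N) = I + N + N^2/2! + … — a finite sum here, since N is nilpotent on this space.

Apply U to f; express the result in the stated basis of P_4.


the image equals g(x) = -(5/2)x^4 - 20x^3 - (125/2)x^2 - 90x - 51

order-1 term: -20x^3 - 10x
order-2 term: -60x^2 - 10
order-3 term: -80x
order-4 term: -40
the series for exp(2D) f terminates at order 4
exp(2D) f = -(5/2)x^4 - 20x^3 - (125/2)x^2 - 90x - 51


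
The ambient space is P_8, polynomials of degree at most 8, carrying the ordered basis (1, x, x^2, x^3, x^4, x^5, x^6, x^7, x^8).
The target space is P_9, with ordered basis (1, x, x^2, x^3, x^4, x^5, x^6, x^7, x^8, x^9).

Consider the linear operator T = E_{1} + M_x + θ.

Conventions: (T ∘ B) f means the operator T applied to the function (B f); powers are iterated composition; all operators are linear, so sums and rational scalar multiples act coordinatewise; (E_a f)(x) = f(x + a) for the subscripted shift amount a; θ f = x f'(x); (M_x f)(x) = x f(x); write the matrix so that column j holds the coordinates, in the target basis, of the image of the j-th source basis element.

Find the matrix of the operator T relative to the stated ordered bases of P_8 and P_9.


image of 1: x + 1
image of x: x^2 + 2x + 1
image of x^2: x^3 + 3x^2 + 2x + 1
image of x^3: x^4 + 4x^3 + 3x^2 + 3x + 1
image of x^4: x^5 + 5x^4 + 4x^3 + 6x^2 + 4x + 1
image of x^5: x^6 + 6x^5 + 5x^4 + 10x^3 + 10x^2 + 5x + 1
image of x^6: x^7 + 7x^6 + 6x^5 + 15x^4 + 20x^3 + 15x^2 + 6x + 1
image of x^7: x^8 + 8x^7 + 7x^6 + 21x^5 + 35x^4 + 35x^3 + 21x^2 + 7x + 1
image of x^8: x^9 + 9x^8 + 8x^7 + 28x^6 + 56x^5 + 70x^4 + 56x^3 + 28x^2 + 8x + 1
each image's coordinates form column j of the matrix

the matrix is [[1, 1, 1, 1, 1, 1, 1, 1, 1]; [1, 2, 2, 3, 4, 5, 6, 7, 8]; [0, 1, 3, 3, 6, 10, 15, 21, 28]; [0, 0, 1, 4, 4, 10, 20, 35, 56]; [0, 0, 0, 1, 5, 5, 15, 35, 70]; [0, 0, 0, 0, 1, 6, 6, 21, 56]; [0, 0, 0, 0, 0, 1, 7, 7, 28]; [0, 0, 0, 0, 0, 0, 1, 8, 8]; [0, 0, 0, 0, 0, 0, 0, 1, 9]; [0, 0, 0, 0, 0, 0, 0, 0, 1]] (rows listed top to bottom)


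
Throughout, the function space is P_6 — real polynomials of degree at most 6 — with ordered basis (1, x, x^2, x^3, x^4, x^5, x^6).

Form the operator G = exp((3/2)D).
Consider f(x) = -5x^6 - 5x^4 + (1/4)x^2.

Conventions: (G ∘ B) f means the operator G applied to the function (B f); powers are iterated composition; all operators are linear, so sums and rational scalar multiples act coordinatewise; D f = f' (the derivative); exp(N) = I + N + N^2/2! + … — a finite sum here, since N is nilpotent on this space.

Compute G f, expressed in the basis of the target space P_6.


the image equals g(x) = -5x^6 - 45x^5 - (695/4)x^4 - (735/2)x^3 - (7151/16)x^2 - (4713/16)x - 5229/64

order-1 term: -45x^5 - 30x^3 + (3/4)x
order-2 term: -(675/4)x^4 - (135/2)x^2 + 9/16
order-3 term: -(675/2)x^3 - (135/2)x
order-4 term: -(6075/16)x^2 - 405/16
order-5 term: -(3645/16)x
order-6 term: -3645/64
the series for exp((3/2)D) f terminates at order 6
exp((3/2)D) f = -5x^6 - 45x^5 - (695/4)x^4 - (735/2)x^3 - (7151/16)x^2 - (4713/16)x - 5229/64


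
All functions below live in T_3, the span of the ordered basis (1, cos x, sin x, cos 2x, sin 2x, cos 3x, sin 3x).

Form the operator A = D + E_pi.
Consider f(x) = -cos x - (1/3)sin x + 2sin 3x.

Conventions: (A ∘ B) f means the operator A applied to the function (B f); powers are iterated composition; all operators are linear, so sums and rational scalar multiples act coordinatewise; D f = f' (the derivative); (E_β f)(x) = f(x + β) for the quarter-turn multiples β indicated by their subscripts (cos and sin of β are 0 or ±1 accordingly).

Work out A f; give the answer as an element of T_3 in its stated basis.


the result is g(x) = (2/3)cos x + (4/3)sin x + 6cos 3x - 2sin 3x

D f = -(1/3)cos x + sin x + 6cos 3x
E_pi f = cos x + (1/3)sin x - 2sin 3x
(D + E_pi) f = (2/3)cos x + (4/3)sin x + 6cos 3x - 2sin 3x


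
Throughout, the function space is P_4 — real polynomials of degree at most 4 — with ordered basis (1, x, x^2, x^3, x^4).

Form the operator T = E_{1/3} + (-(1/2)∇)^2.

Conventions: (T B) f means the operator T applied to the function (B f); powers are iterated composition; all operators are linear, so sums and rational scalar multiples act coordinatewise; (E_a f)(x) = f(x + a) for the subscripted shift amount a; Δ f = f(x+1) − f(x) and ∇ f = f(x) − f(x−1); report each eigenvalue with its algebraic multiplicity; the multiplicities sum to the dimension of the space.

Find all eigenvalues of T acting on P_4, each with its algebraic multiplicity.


image of 1: 1
image of x: x + 1/3
image of x^2: x^2 + (2/3)x + 11/18
image of x^3: x^3 + x^2 + (11/6)x - 79/54
image of x^4: x^4 + (4/3)x^3 + (11/3)x^2 - (158/27)x + 569/162
the matrix is upper triangular; its diagonal is (1, 1, 1, 1, 1)
for a triangular matrix the eigenvalues are the diagonal entries, with algebraic multiplicity their repetition count

λ = 1 (multiplicity 5)


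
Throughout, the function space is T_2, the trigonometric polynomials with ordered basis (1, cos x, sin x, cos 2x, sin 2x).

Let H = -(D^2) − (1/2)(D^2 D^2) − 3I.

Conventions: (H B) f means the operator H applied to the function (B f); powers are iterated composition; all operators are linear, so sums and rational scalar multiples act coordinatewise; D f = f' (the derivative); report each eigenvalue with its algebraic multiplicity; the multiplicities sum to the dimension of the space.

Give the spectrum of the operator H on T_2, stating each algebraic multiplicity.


image of 1: -3
image of cos x: -(5/2)cos x
image of sin x: -(5/2)sin x
image of cos 2x: -7cos 2x
image of sin 2x: -7sin 2x
the matrix is diagonal; its diagonal is (-3, -5/2, -5/2, -7, -7)
for a triangular matrix the eigenvalues are the diagonal entries, with algebraic multiplicity their repetition count

λ = -7 (multiplicity 2), λ = -3 (multiplicity 1), λ = -5/2 (multiplicity 2)


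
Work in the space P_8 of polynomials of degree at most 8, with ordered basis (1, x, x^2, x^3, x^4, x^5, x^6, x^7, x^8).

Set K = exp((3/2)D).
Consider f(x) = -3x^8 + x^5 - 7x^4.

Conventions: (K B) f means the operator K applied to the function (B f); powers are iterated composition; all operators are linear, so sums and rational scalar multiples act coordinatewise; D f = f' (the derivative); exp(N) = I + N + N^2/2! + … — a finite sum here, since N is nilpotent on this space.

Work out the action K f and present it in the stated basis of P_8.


the image equals g(x) = -3x^8 - 36x^7 - 189x^6 - 566x^5 - (8501/8)x^4 - (5181/4)x^3 - (16281/16)x^2 - (1917/4)x - 26811/256

order-1 term: -36x^7 + (15/2)x^4 - 42x^3
order-2 term: -189x^6 + (45/2)x^3 - (189/2)x^2
order-3 term: -567x^5 + (135/4)x^2 - (189/2)x
order-4 term: -(8505/8)x^4 + (405/16)x - 567/16
order-5 term: -(5103/4)x^3 + 243/32
order-6 term: -(15309/16)x^2
order-7 term: -(6561/16)x
order-8 term: -19683/256
the series for exp((3/2)D) f terminates at order 8
exp((3/2)D) f = -3x^8 - 36x^7 - 189x^6 - 566x^5 - (8501/8)x^4 - (5181/4)x^3 - (16281/16)x^2 - (1917/4)x - 26811/256
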